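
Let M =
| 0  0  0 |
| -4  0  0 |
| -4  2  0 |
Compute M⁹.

[[0, 0, 0], [0, 0, 0], [0, 0, 0]]

M is strictly triangular, hence nilpotent: M³ = 0, so M⁹ = 0.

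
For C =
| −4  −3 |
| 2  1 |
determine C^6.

[[190, 189], [−126, −125]]

tr C = −3 and det C = 2, so the characteristic polynomial is λ² − (−3)λ + (2) with roots −2 and −1.
Eigenvectors give P = [[−3, −1], [2, 1]] with P⁻¹ = [[−1, −1], [2, 3]], and C = P·diag(−2, −1)·P⁻¹.
Then C^6 = P·diag(64, 1)·P⁻¹ = [[−192, −1], [128, 1]] · [[−1, −1], [2, 3]] = [[190, 189], [−126, −125]].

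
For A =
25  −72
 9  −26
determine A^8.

[[−2039, 6120], [−765, 2296]]

tr A = −1 and det A = −2, so the characteristic polynomial is λ² − (−1)λ + (−2) with roots 1 and −2.
Eigenvectors give P = [[3, −8], [1, −3]] with P⁻¹ = [[3, −8], [1, −3]], and A = P·diag(1, −2)·P⁻¹.
Then A^8 = P·diag(1, 256)·P⁻¹ = [[3, −2048], [1, −768]] · [[3, −8], [1, −3]] = [[−2039, 6120], [−765, 2296]].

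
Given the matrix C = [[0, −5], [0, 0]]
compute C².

C is strictly triangular, hence nilpotent: C² = 0, so C² = 0.

[[0, 0], [0, 0]]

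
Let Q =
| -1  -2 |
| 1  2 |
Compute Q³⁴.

Q² = Q (a projection; rank 1, trace 1), so Q³⁴ = Q.

[[-1, -2], [1, 2]]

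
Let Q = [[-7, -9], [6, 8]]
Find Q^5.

[[-67, -99], [66, 98]]

tr Q = 1 and det Q = -2, so the characteristic polynomial is λ² − (1)λ + (-2) with roots 2 and -1.
Eigenvectors give P = [[-1, 3], [1, -2]] with P⁻¹ = [[2, 3], [1, 1]], and Q = P·diag(2, -1)·P⁻¹.
Then Q^5 = P·diag(32, -1)·P⁻¹ = [[-32, -3], [32, 2]] · [[2, 3], [1, 1]] = [[-67, -99], [66, 98]].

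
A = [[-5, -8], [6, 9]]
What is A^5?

tr A = 4 and det A = 3, so the characteristic polynomial is λ² − (4)λ + (3) with roots 1 and 3.
Eigenvectors give P = [[4, -1], [-3, 1]] with P⁻¹ = [[1, 1], [3, 4]], and A = P·diag(1, 3)·P⁻¹.
Then A^5 = P·diag(1, 243)·P⁻¹ = [[4, -243], [-3, 243]] · [[1, 1], [3, 4]] = [[-725, -968], [726, 969]].

[[-725, -968], [726, 969]]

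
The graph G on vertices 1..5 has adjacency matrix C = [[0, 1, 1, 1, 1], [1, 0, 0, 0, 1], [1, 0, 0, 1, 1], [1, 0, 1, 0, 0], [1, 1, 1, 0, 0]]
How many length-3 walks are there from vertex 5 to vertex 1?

The number of length-3 walks from vertex 5 to vertex 1 is entry (5,1) of C³, where C is the adjacency matrix.
C² = [[4, 1, 2, 1, 2], [1, 2, 2, 1, 1], [2, 2, 3, 1, 1], [1, 1, 1, 2, 2], [2, 1, 1, 2, 3]]
C³ = [[6, 6, 7, 6, 7], [6, 2, 3, 3, 5], [7, 3, 4, 5, 7], [6, 3, 5, 2, 3], [7, 5, 7, 3, 4]]

7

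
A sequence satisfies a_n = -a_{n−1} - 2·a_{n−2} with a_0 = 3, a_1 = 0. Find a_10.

102

With companion matrix C = [[-1, -2], [1, 0]], [a_n, a_{n−1}]ᵀ = C·[a_{n−1}, a_{n−2}]ᵀ, so [a_10, a_9]ᵀ = C⁹·[a_1, a_0]ᵀ.
C⁹ = [[11, 34], [-17, -6]], giving [a_10, a_9]ᵀ = [[102], [-18]].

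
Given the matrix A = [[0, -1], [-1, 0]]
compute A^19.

[[0, -1], [-1, 0]]

A² = I (check: tr A = 0 and det A = -1), so A^19 = A since 19 is odd.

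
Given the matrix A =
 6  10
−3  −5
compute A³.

A² = A (a projection; rank 1, trace 1), so A³ = A.

[[6, 10], [−3, −5]]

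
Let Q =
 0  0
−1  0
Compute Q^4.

[[0, 0], [0, 0]]

Q is strictly triangular, hence nilpotent: Q^2 = 0, so Q^4 = 0.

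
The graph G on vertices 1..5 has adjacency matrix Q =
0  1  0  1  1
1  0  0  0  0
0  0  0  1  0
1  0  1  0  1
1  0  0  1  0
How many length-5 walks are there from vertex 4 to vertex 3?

12

The number of length-5 walks from vertex 4 to vertex 3 is entry (4,3) of Q⁵, where Q is the adjacency matrix.
Q² = [[3, 0, 1, 1, 1], [0, 1, 0, 1, 1], [1, 0, 1, 0, 1], [1, 1, 0, 3, 1], [1, 1, 1, 1, 2]]
Q³ = [[2, 3, 1, 5, 4], [3, 0, 1, 1, 1], [1, 1, 0, 3, 1], [5, 1, 3, 2, 4], [4, 1, 1, 4, 2]]
Q⁴ = [[12, 2, 5, 7, 7], [2, 3, 1, 5, 4], [5, 1, 3, 2, 4], [7, 5, 2, 12, 7], [7, 4, 4, 7, 8]]
Q⁵ = [[16, 12, 7, 24, 19], [12, 2, 5, 7, 7], [7, 5, 2, 12, 7], [24, 7, 12, 16, 19], [19, 7, 7, 19, 14]]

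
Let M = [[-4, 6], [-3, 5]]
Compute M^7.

tr M = 1 and det M = -2, so the characteristic polynomial is λ² − (1)λ + (-2) with roots 2 and -1.
Eigenvectors give P = [[1, 2], [1, 1]] with P⁻¹ = [[-1, 2], [1, -1]], and M = P·diag(2, -1)·P⁻¹.
Then M^7 = P·diag(128, -1)·P⁻¹ = [[128, -2], [128, -1]] · [[-1, 2], [1, -1]] = [[-130, 258], [-129, 257]].

[[-130, 258], [-129, 257]]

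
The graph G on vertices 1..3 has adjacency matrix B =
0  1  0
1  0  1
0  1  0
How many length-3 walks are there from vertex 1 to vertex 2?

2

The number of length-3 walks from vertex 1 to vertex 2 is entry (1,2) of B³, where B is the adjacency matrix.
B² = [[1, 0, 1], [0, 2, 0], [1, 0, 1]]
B³ = [[0, 2, 0], [2, 0, 2], [0, 2, 0]]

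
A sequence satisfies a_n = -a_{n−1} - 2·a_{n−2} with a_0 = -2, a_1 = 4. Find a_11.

With companion matrix M = [[-1, -2], [1, 0]], [a_n, a_{n−1}]ᵀ = M·[a_{n−1}, a_{n−2}]ᵀ, so [a_11, a_10]ᵀ = M¹⁰·[a_1, a_0]ᵀ.
M¹⁰ = [[23, -22], [11, 34]], giving [a_11, a_10]ᵀ = [[136], [-24]].

136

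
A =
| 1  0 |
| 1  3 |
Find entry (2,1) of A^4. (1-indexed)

40

A^2 = [[1, 0], [4, 9]]
A^3 = [[1, 0], [13, 27]]
A^4 = [[1, 0], [40, 81]]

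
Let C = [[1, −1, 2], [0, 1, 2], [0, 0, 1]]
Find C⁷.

[[1, −7, −28], [0, 1, 14], [0, 0, 1]]

C = I + N where N = [[0, −1, 2], [0, 0, 2], [0, 0, 0]] is strictly upper-triangular, so N³ = 0.
(I + N)⁷ = I + 7·N + 21·N² = [[1, −7, −28], [0, 1, 14], [0, 0, 1]].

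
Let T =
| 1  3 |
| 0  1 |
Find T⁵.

T = I + N where N = [[0, 3], [0, 0]] is strictly upper-triangular, so N² = 0.
(I + N)⁵ = I + 5·N = [[1, 15], [0, 1]].

[[1, 15], [0, 1]]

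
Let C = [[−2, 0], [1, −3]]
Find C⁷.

tr C = −5 and det C = 6, so the characteristic polynomial is λ² − (−5)λ + (6) with roots −2 and −3.
Eigenvectors give P = [[1, 0], [1, −1]] with P⁻¹ = [[1, 0], [1, −1]], and C = P·diag(−2, −3)·P⁻¹.
Then C⁷ = P·diag(−128, −2187)·P⁻¹ = [[−128, 0], [−128, 2187]] · [[1, 0], [1, −1]] = [[−128, 0], [2059, −2187]].

[[−128, 0], [2059, −2187]]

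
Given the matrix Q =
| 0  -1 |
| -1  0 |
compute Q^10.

[[1, 0], [0, 1]]

Q² = I (check: tr Q = 0 and det Q = -1), so Q^10 = I since 10 is even.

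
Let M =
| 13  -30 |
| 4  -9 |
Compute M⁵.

tr M = 4 and det M = 3, so the characteristic polynomial is λ² − (4)λ + (3) with roots 1 and 3.
Eigenvectors give P = [[-5, 3], [-2, 1]] with P⁻¹ = [[1, -3], [2, -5]], and M = P·diag(1, 3)·P⁻¹.
Then M⁵ = P·diag(1, 243)·P⁻¹ = [[-5, 729], [-2, 243]] · [[1, -3], [2, -5]] = [[1453, -3630], [484, -1209]].

[[1453, -3630], [484, -1209]]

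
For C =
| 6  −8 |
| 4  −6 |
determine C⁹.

tr C = 0 and det C = −4, so the characteristic polynomial is λ² − (0)λ + (−4) with roots −2 and 2.
Eigenvectors give P = [[1, −2], [1, −1]] with P⁻¹ = [[−1, 2], [−1, 1]], and C = P·diag(−2, 2)·P⁻¹.
Then C⁹ = P·diag(−512, 512)·P⁻¹ = [[−512, −1024], [−512, −512]] · [[−1, 2], [−1, 1]] = [[1536, −2048], [1024, −1536]].

[[1536, −2048], [1024, −1536]]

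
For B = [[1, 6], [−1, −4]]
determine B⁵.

[[61, 186], [−31, −94]]

tr B = −3 and det B = 2, so the characteristic polynomial is λ² − (−3)λ + (2) with roots −2 and −1.
Eigenvectors give P = [[−2, 3], [1, −1]] with P⁻¹ = [[1, 3], [1, 2]], and B = P·diag(−2, −1)·P⁻¹.
Then B⁵ = P·diag(−32, −1)·P⁻¹ = [[64, −3], [−32, 1]] · [[1, 3], [1, 2]] = [[61, 186], [−31, −94]].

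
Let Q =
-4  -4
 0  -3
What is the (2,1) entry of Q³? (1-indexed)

Q² = [[16, 28], [0, 9]]
Q³ = [[-64, -148], [0, -27]]

0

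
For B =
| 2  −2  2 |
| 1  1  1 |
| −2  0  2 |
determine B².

[[−2, −6, 6], [1, −1, 5], [−8, 4, 0]]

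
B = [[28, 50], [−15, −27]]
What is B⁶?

tr B = 1 and det B = −6, so the characteristic polynomial is λ² − (1)λ + (−6) with roots −2 and 3.
Eigenvectors give P = [[5, −2], [−3, 1]] with P⁻¹ = [[−1, −2], [−3, −5]], and B = P·diag(−2, 3)·P⁻¹.
Then B⁶ = P·diag(64, 729)·P⁻¹ = [[320, −1458], [−192, 729]] · [[−1, −2], [−3, −5]] = [[4054, 6650], [−1995, −3261]].

[[4054, 6650], [−1995, −3261]]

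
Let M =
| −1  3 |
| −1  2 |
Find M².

[[−2, 3], [−1, 1]]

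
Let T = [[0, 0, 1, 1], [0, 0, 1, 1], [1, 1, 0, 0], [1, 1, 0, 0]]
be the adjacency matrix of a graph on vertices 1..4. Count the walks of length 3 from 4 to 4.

The number of length-3 walks from vertex 4 to vertex 4 is entry (4,4) of T^3, where T is the adjacency matrix.
T^2 = [[2, 2, 0, 0], [2, 2, 0, 0], [0, 0, 2, 2], [0, 0, 2, 2]]
T^3 = [[0, 0, 4, 4], [0, 0, 4, 4], [4, 4, 0, 0], [4, 4, 0, 0]]

0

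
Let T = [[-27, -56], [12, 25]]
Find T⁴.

[[561, 1120], [-240, -479]]

tr T = -2 and det T = -3, so the characteristic polynomial is λ² − (-2)λ + (-3) with roots -3 and 1.
Eigenvectors give P = [[7, -2], [-3, 1]] with P⁻¹ = [[1, 2], [3, 7]], and T = P·diag(-3, 1)·P⁻¹.
Then T⁴ = P·diag(81, 1)·P⁻¹ = [[567, -2], [-243, 1]] · [[1, 2], [3, 7]] = [[561, 1120], [-240, -479]].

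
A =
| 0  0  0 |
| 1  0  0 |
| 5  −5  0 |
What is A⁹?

[[0, 0, 0], [0, 0, 0], [0, 0, 0]]

A is strictly triangular, hence nilpotent: A³ = 0, so A⁹ = 0.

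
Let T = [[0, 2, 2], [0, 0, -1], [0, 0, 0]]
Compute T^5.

T is strictly triangular, hence nilpotent: T^3 = 0, so T^5 = 0.

[[0, 0, 0], [0, 0, 0], [0, 0, 0]]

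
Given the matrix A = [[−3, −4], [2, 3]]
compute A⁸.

[[1, 0], [0, 1]]

A² = I (check: tr A = 0 and det A = −1), so A⁸ = I since 8 is even.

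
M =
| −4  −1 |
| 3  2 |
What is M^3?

[[−46, −9], [27, 8]]

M^2 = [[13, 2], [−6, 1]]
M^3 = [[−46, −9], [27, 8]]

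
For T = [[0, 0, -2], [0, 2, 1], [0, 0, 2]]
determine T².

[[0, 0, -4], [0, 4, 4], [0, 0, 4]]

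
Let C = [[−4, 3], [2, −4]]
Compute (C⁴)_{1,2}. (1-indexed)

C² = [[22, −24], [−16, 22]]
C³ = [[−136, 162], [108, −136]]
C⁴ = [[868, −1056], [−704, 868]]

−1056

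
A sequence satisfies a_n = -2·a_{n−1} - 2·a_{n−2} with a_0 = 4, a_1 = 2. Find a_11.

320

With companion matrix T = [[-2, -2], [1, 0]], [a_n, a_{n−1}]ᵀ = T·[a_{n−1}, a_{n−2}]ᵀ, so [a_11, a_10]ᵀ = T¹⁰·[a_1, a_0]ᵀ.
T¹⁰ = [[32, 64], [-32, -32]], giving [a_11, a_10]ᵀ = [[320], [-192]].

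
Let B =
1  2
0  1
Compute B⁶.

B = I + N where N = [[0, 2], [0, 0]] is strictly upper-triangular, so N² = 0.
(I + N)⁶ = I + 6·N = [[1, 12], [0, 1]].

[[1, 12], [0, 1]]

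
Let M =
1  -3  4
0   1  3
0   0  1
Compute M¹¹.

[[1, -33, -451], [0, 1, 33], [0, 0, 1]]

M = I + N where N = [[0, -3, 4], [0, 0, 3], [0, 0, 0]] is strictly upper-triangular, so N³ = 0.
(I + N)¹¹ = I + 11·N + 55·N² = [[1, -33, -451], [0, 1, 33], [0, 0, 1]].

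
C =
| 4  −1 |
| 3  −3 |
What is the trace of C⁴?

C² = [[13, −1], [3, 6]]
C³ = [[49, −10], [30, −21]]
C⁴ = [[166, −19], [57, 33]]

199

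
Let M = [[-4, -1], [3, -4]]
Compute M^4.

[[-23, 208], [-624, -23]]

M^2 = [[13, 8], [-24, 13]]
M^3 = [[-28, -45], [135, -28]]
M^4 = [[-23, 208], [-624, -23]]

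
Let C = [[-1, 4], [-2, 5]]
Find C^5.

[[-241, 484], [-242, 485]]

tr C = 4 and det C = 3, so the characteristic polynomial is λ² − (4)λ + (3) with roots 1 and 3.
Eigenvectors give P = [[2, -1], [1, -1]] with P⁻¹ = [[1, -1], [1, -2]], and C = P·diag(1, 3)·P⁻¹.
Then C^5 = P·diag(1, 243)·P⁻¹ = [[2, -243], [1, -243]] · [[1, -1], [1, -2]] = [[-241, 484], [-242, 485]].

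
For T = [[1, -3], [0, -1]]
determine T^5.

[[1, -3], [0, -1]]

T² = I (check: tr T = 0 and det T = -1), so T^5 = T since 5 is odd.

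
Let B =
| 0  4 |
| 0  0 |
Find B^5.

B is strictly triangular, hence nilpotent: B^2 = 0, so B^5 = 0.

[[0, 0], [0, 0]]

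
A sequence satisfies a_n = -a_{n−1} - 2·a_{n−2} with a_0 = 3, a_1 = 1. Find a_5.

-19

With companion matrix A = [[-1, -2], [1, 0]], [a_n, a_{n−1}]ᵀ = A·[a_{n−1}, a_{n−2}]ᵀ, so [a_5, a_4]ᵀ = A^4·[a_1, a_0]ᵀ.
A^4 = [[-1, -6], [3, 2]], giving [a_5, a_4]ᵀ = [[-19], [9]].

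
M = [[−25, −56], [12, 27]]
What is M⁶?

[[−4367, −10192], [2184, 5097]]

tr M = 2 and det M = −3, so the characteristic polynomial is λ² − (2)λ + (−3) with roots 3 and −1.
Eigenvectors give P = [[−2, 7], [1, −3]] with P⁻¹ = [[3, 7], [1, 2]], and M = P·diag(3, −1)·P⁻¹.
Then M⁶ = P·diag(729, 1)·P⁻¹ = [[−1458, 7], [729, −3]] · [[3, 7], [1, 2]] = [[−4367, −10192], [2184, 5097]].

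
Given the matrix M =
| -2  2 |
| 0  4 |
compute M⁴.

M² = [[4, 4], [0, 16]]
M³ = [[-8, 24], [0, 64]]
M⁴ = [[16, 80], [0, 256]]

[[16, 80], [0, 256]]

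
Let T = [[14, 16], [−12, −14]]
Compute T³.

tr T = 0 and det T = −4, so the characteristic polynomial is λ² − (0)λ + (−4) with roots 2 and −2.
Eigenvectors give P = [[−4, −1], [3, 1]] with P⁻¹ = [[−1, −1], [3, 4]], and T = P·diag(2, −2)·P⁻¹.
Then T³ = P·diag(8, −8)·P⁻¹ = [[−32, 8], [24, −8]] · [[−1, −1], [3, 4]] = [[56, 64], [−48, −56]].

[[56, 64], [−48, −56]]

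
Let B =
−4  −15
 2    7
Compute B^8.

[[−1274, −3825], [510, 1531]]

tr B = 3 and det B = 2, so the characteristic polynomial is λ² − (3)λ + (2) with roots 2 and 1.
Eigenvectors give P = [[−5, −3], [2, 1]] with P⁻¹ = [[1, 3], [−2, −5]], and B = P·diag(2, 1)·P⁻¹.
Then B^8 = P·diag(256, 1)·P⁻¹ = [[−1280, −3], [512, 1]] · [[1, 3], [−2, −5]] = [[−1274, −3825], [510, 1531]].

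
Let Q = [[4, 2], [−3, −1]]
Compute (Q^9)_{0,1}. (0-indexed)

tr Q = 3 and det Q = 2, so the characteristic polynomial is λ² − (3)λ + (2) with roots 1 and 2.
Eigenvectors give P = [[−2, −1], [3, 1]] with P⁻¹ = [[1, 1], [−3, −2]], and Q = P·diag(1, 2)·P⁻¹.
Then Q^9 = P·diag(1, 512)·P⁻¹ = [[−2, −512], [3, 512]] · [[1, 1], [−3, −2]] = [[1534, 1022], [−1533, −1021]].

1022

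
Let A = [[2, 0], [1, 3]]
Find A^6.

[[64, 0], [665, 729]]

tr A = 5 and det A = 6, so the characteristic polynomial is λ² − (5)λ + (6) with roots 2 and 3.
Eigenvectors give P = [[1, 0], [−1, 1]] with P⁻¹ = [[1, 0], [1, 1]], and A = P·diag(2, 3)·P⁻¹.
Then A^6 = P·diag(64, 729)·P⁻¹ = [[64, 0], [−64, 729]] · [[1, 0], [1, 1]] = [[64, 0], [665, 729]].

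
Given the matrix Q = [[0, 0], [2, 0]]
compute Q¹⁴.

Q is strictly triangular, hence nilpotent: Q² = 0, so Q¹⁴ = 0.

[[0, 0], [0, 0]]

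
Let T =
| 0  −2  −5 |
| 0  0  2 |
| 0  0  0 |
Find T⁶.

T is strictly triangular, hence nilpotent: T³ = 0, so T⁶ = 0.

[[0, 0, 0], [0, 0, 0], [0, 0, 0]]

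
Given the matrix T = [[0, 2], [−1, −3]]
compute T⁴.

tr T = −3 and det T = 2, so the characteristic polynomial is λ² − (−3)λ + (2) with roots −2 and −1.
Eigenvectors give P = [[−1, 2], [1, −1]] with P⁻¹ = [[1, 2], [1, 1]], and T = P·diag(−2, −1)·P⁻¹.
Then T⁴ = P·diag(16, 1)·P⁻¹ = [[−16, 2], [16, −1]] · [[1, 2], [1, 1]] = [[−14, −30], [15, 31]].

[[−14, −30], [15, 31]]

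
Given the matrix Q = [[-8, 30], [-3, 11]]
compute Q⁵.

tr Q = 3 and det Q = 2, so the characteristic polynomial is λ² − (3)λ + (2) with roots 1 and 2.
Eigenvectors give P = [[-10, -3], [-3, -1]] with P⁻¹ = [[-1, 3], [3, -10]], and Q = P·diag(1, 2)·P⁻¹.
Then Q⁵ = P·diag(1, 32)·P⁻¹ = [[-10, -96], [-3, -32]] · [[-1, 3], [3, -10]] = [[-278, 930], [-93, 311]].

[[-278, 930], [-93, 311]]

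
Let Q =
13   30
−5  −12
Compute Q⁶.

[[2059, 3990], [−665, −1266]]

tr Q = 1 and det Q = −6, so the characteristic polynomial is λ² − (1)λ + (−6) with roots −2 and 3.
Eigenvectors give P = [[−2, −3], [1, 1]] with P⁻¹ = [[1, 3], [−1, −2]], and Q = P·diag(−2, 3)·P⁻¹.
Then Q⁶ = P·diag(64, 729)·P⁻¹ = [[−128, −2187], [64, 729]] · [[1, 3], [−1, −2]] = [[2059, 3990], [−665, −1266]].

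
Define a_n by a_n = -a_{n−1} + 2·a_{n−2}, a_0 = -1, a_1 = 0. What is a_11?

With companion matrix A = [[-1, 2], [1, 0]], [a_n, a_{n−1}]ᵀ = A·[a_{n−1}, a_{n−2}]ᵀ, so [a_11, a_10]ᵀ = A¹⁰·[a_1, a_0]ᵀ.
A¹⁰ = [[683, -682], [-341, 342]], giving [a_11, a_10]ᵀ = [[682], [-342]].

682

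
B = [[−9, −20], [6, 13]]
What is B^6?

tr B = 4 and det B = 3, so the characteristic polynomial is λ² − (4)λ + (3) with roots 1 and 3.
Eigenvectors give P = [[−2, −5], [1, 3]] with P⁻¹ = [[−3, −5], [1, 2]], and B = P·diag(1, 3)·P⁻¹.
Then B^6 = P·diag(1, 729)·P⁻¹ = [[−2, −3645], [1, 2187]] · [[−3, −5], [1, 2]] = [[−3639, −7280], [2184, 4369]].

[[−3639, −7280], [2184, 4369]]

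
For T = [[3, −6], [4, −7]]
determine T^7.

tr T = −4 and det T = 3, so the characteristic polynomial is λ² − (−4)λ + (3) with roots −3 and −1.
Eigenvectors give P = [[1, 3], [1, 2]] with P⁻¹ = [[−2, 3], [1, −1]], and T = P·diag(−3, −1)·P⁻¹.
Then T^7 = P·diag(−2187, −1)·P⁻¹ = [[−2187, −3], [−2187, −2]] · [[−2, 3], [1, −1]] = [[4371, −6558], [4372, −6559]].

[[4371, −6558], [4372, −6559]]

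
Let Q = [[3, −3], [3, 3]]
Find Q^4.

Q^2 = [[0, −18], [18, 0]]
Q^3 = [[−54, −54], [54, −54]]
Q^4 = [[−324, 0], [0, −324]]

[[−324, 0], [0, −324]]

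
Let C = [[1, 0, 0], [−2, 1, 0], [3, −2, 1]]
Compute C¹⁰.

C = I + N where N = [[0, 0, 0], [−2, 0, 0], [3, −2, 0]] is strictly lower-triangular, so N³ = 0.
(I + N)¹⁰ = I + 10·N + 45·N² = [[1, 0, 0], [−20, 1, 0], [210, −20, 1]].

[[1, 0, 0], [−20, 1, 0], [210, −20, 1]]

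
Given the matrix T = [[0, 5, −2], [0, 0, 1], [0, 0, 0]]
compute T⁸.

[[0, 0, 0], [0, 0, 0], [0, 0, 0]]

T is strictly triangular, hence nilpotent: T³ = 0, so T⁸ = 0.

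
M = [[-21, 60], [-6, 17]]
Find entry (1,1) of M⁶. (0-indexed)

tr M = -4 and det M = 3, so the characteristic polynomial is λ² − (-4)λ + (3) with roots -3 and -1.
Eigenvectors give P = [[10, 3], [3, 1]] with P⁻¹ = [[1, -3], [-3, 10]], and M = P·diag(-3, -1)·P⁻¹.
Then M⁶ = P·diag(729, 1)·P⁻¹ = [[7290, 3], [2187, 1]] · [[1, -3], [-3, 10]] = [[7281, -21840], [2184, -6551]].

-6551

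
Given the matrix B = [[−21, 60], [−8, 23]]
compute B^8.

[[−32799, 98400], [−13120, 39361]]

tr B = 2 and det B = −3, so the characteristic polynomial is λ² − (2)λ + (−3) with roots −1 and 3.
Eigenvectors give P = [[3, −5], [1, −2]] with P⁻¹ = [[2, −5], [1, −3]], and B = P·diag(−1, 3)·P⁻¹.
Then B^8 = P·diag(1, 6561)·P⁻¹ = [[3, −32805], [1, −13122]] · [[2, −5], [1, −3]] = [[−32799, 98400], [−13120, 39361]].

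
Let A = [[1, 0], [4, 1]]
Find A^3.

[[1, 0], [12, 1]]

A = I + N where N = [[0, 0], [4, 0]] is strictly lower-triangular, so N^2 = 0.
(I + N)^3 = I + 3·N = [[1, 0], [12, 1]].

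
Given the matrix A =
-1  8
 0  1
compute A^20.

[[1, 0], [0, 1]]

A² = I (check: tr A = 0 and det A = -1), so A^20 = I since 20 is even.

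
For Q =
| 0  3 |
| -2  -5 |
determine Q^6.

tr Q = -5 and det Q = 6, so the characteristic polynomial is λ² − (-5)λ + (6) with roots -2 and -3.
Eigenvectors give P = [[3, -1], [-2, 1]] with P⁻¹ = [[1, 1], [2, 3]], and Q = P·diag(-2, -3)·P⁻¹.
Then Q^6 = P·diag(64, 729)·P⁻¹ = [[192, -729], [-128, 729]] · [[1, 1], [2, 3]] = [[-1266, -1995], [1330, 2059]].

[[-1266, -1995], [1330, 2059]]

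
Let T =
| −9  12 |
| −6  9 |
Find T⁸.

[[6561, 0], [0, 6561]]

tr T = 0 and det T = −9, so the characteristic polynomial is λ² − (0)λ + (−9) with roots 3 and −3.
Eigenvectors give P = [[−1, −2], [−1, −1]] with P⁻¹ = [[1, −2], [−1, 1]], and T = P·diag(3, −3)·P⁻¹.
Then T⁸ = P·diag(6561, 6561)·P⁻¹ = [[−6561, −13122], [−6561, −6561]] · [[1, −2], [−1, 1]] = [[6561, 0], [0, 6561]].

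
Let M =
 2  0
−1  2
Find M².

[[4, 0], [−4, 4]]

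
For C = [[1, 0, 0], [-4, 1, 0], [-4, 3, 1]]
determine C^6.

[[1, 0, 0], [-24, 1, 0], [-204, 18, 1]]

C = I + N where N = [[0, 0, 0], [-4, 0, 0], [-4, 3, 0]] is strictly lower-triangular, so N^3 = 0.
(I + N)^6 = I + 6·N + 15·N^2 = [[1, 0, 0], [-24, 1, 0], [-204, 18, 1]].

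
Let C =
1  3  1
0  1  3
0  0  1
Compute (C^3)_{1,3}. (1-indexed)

30

C = I + N where N = [[0, 3, 1], [0, 0, 3], [0, 0, 0]] is strictly upper-triangular, so N^3 = 0.
(I + N)^3 = I + 3·N + 3·N^2 = [[1, 9, 30], [0, 1, 9], [0, 0, 1]].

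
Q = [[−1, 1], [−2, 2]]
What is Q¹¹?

[[−1, 1], [−2, 2]]

Q² = Q (a projection; rank 1, trace 1), so Q¹¹ = Q.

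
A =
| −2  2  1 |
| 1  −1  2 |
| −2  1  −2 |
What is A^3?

[[−13, 13, −6], [29, −24, 13], [−33, 29, −13]]

A^2 = [[4, −5, 0], [−7, 5, −5], [9, −7, 4]]
A^3 = [[−13, 13, −6], [29, −24, 13], [−33, 29, −13]]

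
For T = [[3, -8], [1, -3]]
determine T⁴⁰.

T² = I (check: tr T = 0 and det T = -1), so T⁴⁰ = I since 40 is even.

[[1, 0], [0, 1]]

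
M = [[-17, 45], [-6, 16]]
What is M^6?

[[379, -945], [126, -314]]

tr M = -1 and det M = -2, so the characteristic polynomial is λ² − (-1)λ + (-2) with roots -2 and 1.
Eigenvectors give P = [[3, -5], [1, -2]] with P⁻¹ = [[2, -5], [1, -3]], and M = P·diag(-2, 1)·P⁻¹.
Then M^6 = P·diag(64, 1)·P⁻¹ = [[192, -5], [64, -2]] · [[2, -5], [1, -3]] = [[379, -945], [126, -314]].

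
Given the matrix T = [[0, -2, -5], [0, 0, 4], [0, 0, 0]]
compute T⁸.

[[0, 0, 0], [0, 0, 0], [0, 0, 0]]

T is strictly triangular, hence nilpotent: T³ = 0, so T⁸ = 0.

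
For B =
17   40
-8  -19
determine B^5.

tr B = -2 and det B = -3, so the characteristic polynomial is λ² − (-2)λ + (-3) with roots -3 and 1.
Eigenvectors give P = [[-2, 5], [1, -2]] with P⁻¹ = [[2, 5], [1, 2]], and B = P·diag(-3, 1)·P⁻¹.
Then B^5 = P·diag(-243, 1)·P⁻¹ = [[486, 5], [-243, -2]] · [[2, 5], [1, 2]] = [[977, 2440], [-488, -1219]].

[[977, 2440], [-488, -1219]]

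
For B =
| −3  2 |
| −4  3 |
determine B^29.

[[−3, 2], [−4, 3]]

B² = I (check: tr B = 0 and det B = −1), so B^29 = B since 29 is odd.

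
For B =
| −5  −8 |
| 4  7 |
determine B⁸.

tr B = 2 and det B = −3, so the characteristic polynomial is λ² − (2)λ + (−3) with roots 3 and −1.
Eigenvectors give P = [[−1, −2], [1, 1]] with P⁻¹ = [[1, 2], [−1, −1]], and B = P·diag(3, −1)·P⁻¹.
Then B⁸ = P·diag(6561, 1)·P⁻¹ = [[−6561, −2], [6561, 1]] · [[1, 2], [−1, −1]] = [[−6559, −13120], [6560, 13121]].

[[−6559, −13120], [6560, 13121]]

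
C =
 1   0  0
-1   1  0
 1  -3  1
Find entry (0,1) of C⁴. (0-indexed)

C = I + N where N = [[0, 0, 0], [-1, 0, 0], [1, -3, 0]] is strictly lower-triangular, so N³ = 0.
(I + N)⁴ = I + 4·N + 6·N² = [[1, 0, 0], [-4, 1, 0], [22, -12, 1]].

0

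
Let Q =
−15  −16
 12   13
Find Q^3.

tr Q = −2 and det Q = −3, so the characteristic polynomial is λ² − (−2)λ + (−3) with roots −3 and 1.
Eigenvectors give P = [[4, −1], [−3, 1]] with P⁻¹ = [[1, 1], [3, 4]], and Q = P·diag(−3, 1)·P⁻¹.
Then Q^3 = P·diag(−27, 1)·P⁻¹ = [[−108, −1], [81, 1]] · [[1, 1], [3, 4]] = [[−111, −112], [84, 85]].

[[−111, −112], [84, 85]]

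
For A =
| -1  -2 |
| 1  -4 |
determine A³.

tr A = -5 and det A = 6, so the characteristic polynomial is λ² − (-5)λ + (6) with roots -2 and -3.
Eigenvectors give P = [[2, -1], [1, -1]] with P⁻¹ = [[1, -1], [1, -2]], and A = P·diag(-2, -3)·P⁻¹.
Then A³ = P·diag(-8, -27)·P⁻¹ = [[-16, 27], [-8, 27]] · [[1, -1], [1, -2]] = [[11, -38], [19, -46]].

[[11, -38], [19, -46]]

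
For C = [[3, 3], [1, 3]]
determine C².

[[12, 18], [6, 12]]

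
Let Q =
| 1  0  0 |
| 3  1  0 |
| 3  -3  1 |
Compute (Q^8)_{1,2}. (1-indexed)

0

Q = I + N where N = [[0, 0, 0], [3, 0, 0], [3, -3, 0]] is strictly lower-triangular, so N^3 = 0.
(I + N)^8 = I + 8·N + 28·N^2 = [[1, 0, 0], [24, 1, 0], [-228, -24, 1]].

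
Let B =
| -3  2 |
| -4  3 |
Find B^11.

B² = I (check: tr B = 0 and det B = -1), so B^11 = B since 11 is odd.

[[-3, 2], [-4, 3]]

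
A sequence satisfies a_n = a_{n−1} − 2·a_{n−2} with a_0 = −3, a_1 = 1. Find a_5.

With companion matrix B = [[1, −2], [1, 0]], [a_n, a_{n−1}]ᵀ = B·[a_{n−1}, a_{n−2}]ᵀ, so [a_5, a_4]ᵀ = B⁴·[a_1, a_0]ᵀ.
B⁴ = [[−1, 6], [−3, 2]], giving [a_5, a_4]ᵀ = [[−19], [−9]].

−19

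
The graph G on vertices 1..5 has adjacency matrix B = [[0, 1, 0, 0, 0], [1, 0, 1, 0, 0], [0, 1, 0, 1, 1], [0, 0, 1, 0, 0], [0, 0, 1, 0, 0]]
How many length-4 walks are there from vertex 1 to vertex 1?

2

The number of length-4 walks from vertex 1 to vertex 1 is entry (1,1) of B⁴, where B is the adjacency matrix.
B² = [[1, 0, 1, 0, 0], [0, 2, 0, 1, 1], [1, 0, 3, 0, 0], [0, 1, 0, 1, 1], [0, 1, 0, 1, 1]]
B³ = [[0, 2, 0, 1, 1], [2, 0, 4, 0, 0], [0, 4, 0, 3, 3], [1, 0, 3, 0, 0], [1, 0, 3, 0, 0]]
B⁴ = [[2, 0, 4, 0, 0], [0, 6, 0, 4, 4], [4, 0, 10, 0, 0], [0, 4, 0, 3, 3], [0, 4, 0, 3, 3]]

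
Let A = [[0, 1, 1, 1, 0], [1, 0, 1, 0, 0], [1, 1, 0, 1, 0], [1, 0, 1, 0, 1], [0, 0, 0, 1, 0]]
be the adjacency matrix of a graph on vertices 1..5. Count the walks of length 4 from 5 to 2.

The number of length-4 walks from vertex 5 to vertex 2 is entry (5,2) of A^4, where A is the adjacency matrix.
A^2 = [[3, 1, 2, 1, 1], [1, 2, 1, 2, 0], [2, 1, 3, 1, 1], [1, 2, 1, 3, 0], [1, 0, 1, 0, 1]]
A^3 = [[4, 5, 5, 6, 1], [5, 2, 5, 2, 2], [5, 5, 4, 6, 1], [6, 2, 6, 2, 3], [1, 2, 1, 3, 0]]
A^4 = [[16, 9, 15, 10, 6], [9, 10, 9, 12, 2], [15, 9, 16, 10, 6], [10, 12, 10, 15, 2], [6, 2, 6, 2, 3]]

2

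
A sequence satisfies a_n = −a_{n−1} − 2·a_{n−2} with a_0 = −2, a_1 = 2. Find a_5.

With companion matrix B = [[−1, −2], [1, 0]], [a_n, a_{n−1}]ᵀ = B·[a_{n−1}, a_{n−2}]ᵀ, so [a_5, a_4]ᵀ = B⁴·[a_1, a_0]ᵀ.
B⁴ = [[−1, −6], [3, 2]], giving [a_5, a_4]ᵀ = [[10], [2]].

10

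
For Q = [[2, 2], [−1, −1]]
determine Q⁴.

Q² = [[2, 2], [−1, −1]]
Q³ = [[2, 2], [−1, −1]]
Q⁴ = [[2, 2], [−1, −1]]

[[2, 2], [−1, −1]]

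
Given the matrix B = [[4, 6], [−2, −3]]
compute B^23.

[[4, 6], [−2, −3]]

B² = B (a projection; rank 1, trace 1), so B^23 = B.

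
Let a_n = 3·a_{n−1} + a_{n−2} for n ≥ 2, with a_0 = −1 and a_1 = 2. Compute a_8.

6665

With companion matrix B = [[3, 1], [1, 0]], [a_n, a_{n−1}]ᵀ = B·[a_{n−1}, a_{n−2}]ᵀ, so [a_8, a_7]ᵀ = B⁷·[a_1, a_0]ᵀ.
B⁷ = [[3927, 1189], [1189, 360]], giving [a_8, a_7]ᵀ = [[6665], [2018]].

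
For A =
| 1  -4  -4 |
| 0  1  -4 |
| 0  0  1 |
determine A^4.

A = I + N where N = [[0, -4, -4], [0, 0, -4], [0, 0, 0]] is strictly upper-triangular, so N^3 = 0.
(I + N)^4 = I + 4·N + 6·N^2 = [[1, -16, 80], [0, 1, -16], [0, 0, 1]].

[[1, -16, 80], [0, 1, -16], [0, 0, 1]]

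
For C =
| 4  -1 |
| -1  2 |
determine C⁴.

C² = [[17, -6], [-6, 5]]
C³ = [[74, -29], [-29, 16]]
C⁴ = [[325, -132], [-132, 61]]

[[325, -132], [-132, 61]]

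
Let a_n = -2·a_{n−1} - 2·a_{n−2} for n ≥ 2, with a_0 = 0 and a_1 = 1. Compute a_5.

With companion matrix T = [[-2, -2], [1, 0]], [a_n, a_{n−1}]ᵀ = T·[a_{n−1}, a_{n−2}]ᵀ, so [a_5, a_4]ᵀ = T⁴·[a_1, a_0]ᵀ.
T⁴ = [[-4, 0], [0, -4]], giving [a_5, a_4]ᵀ = [[-4], [0]].

-4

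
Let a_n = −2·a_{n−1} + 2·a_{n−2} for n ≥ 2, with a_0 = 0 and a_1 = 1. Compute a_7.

With companion matrix C = [[−2, 2], [1, 0]], [a_n, a_{n−1}]ᵀ = C·[a_{n−1}, a_{n−2}]ᵀ, so [a_7, a_6]ᵀ = C⁶·[a_1, a_0]ᵀ.
C⁶ = [[328, −240], [−120, 88]], giving [a_7, a_6]ᵀ = [[328], [−120]].

328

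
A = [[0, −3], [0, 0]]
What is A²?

[[0, 0], [0, 0]]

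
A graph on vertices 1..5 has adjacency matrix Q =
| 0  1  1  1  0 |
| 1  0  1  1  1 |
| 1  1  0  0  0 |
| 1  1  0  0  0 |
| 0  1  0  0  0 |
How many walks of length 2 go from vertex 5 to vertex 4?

The number of length-2 walks from vertex 5 to vertex 4 is entry (5,4) of Q^2, where Q is the adjacency matrix.
Q^2 = [[3, 2, 1, 1, 1], [2, 4, 1, 1, 0], [1, 1, 2, 2, 1], [1, 1, 2, 2, 1], [1, 0, 1, 1, 1]]

1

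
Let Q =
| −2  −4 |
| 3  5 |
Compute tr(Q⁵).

33

tr Q = 3 and det Q = 2, so the characteristic polynomial is λ² − (3)λ + (2) with roots 1 and 2.
Eigenvectors give P = [[4, −1], [−3, 1]] with P⁻¹ = [[1, 1], [3, 4]], and Q = P·diag(1, 2)·P⁻¹.
Then Q⁵ = P·diag(1, 32)·P⁻¹ = [[4, −32], [−3, 32]] · [[1, 1], [3, 4]] = [[−92, −124], [93, 125]].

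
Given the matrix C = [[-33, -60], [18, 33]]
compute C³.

[[-297, -540], [162, 297]]

tr C = 0 and det C = -9, so the characteristic polynomial is λ² − (0)λ + (-9) with roots 3 and -3.
Eigenvectors give P = [[5, -2], [-3, 1]] with P⁻¹ = [[-1, -2], [-3, -5]], and C = P·diag(3, -3)·P⁻¹.
Then C³ = P·diag(27, -27)·P⁻¹ = [[135, 54], [-81, -27]] · [[-1, -2], [-3, -5]] = [[-297, -540], [162, 297]].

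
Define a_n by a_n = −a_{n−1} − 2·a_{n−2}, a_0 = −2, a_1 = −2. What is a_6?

6

With companion matrix B = [[−1, −2], [1, 0]], [a_n, a_{n−1}]ᵀ = B·[a_{n−1}, a_{n−2}]ᵀ, so [a_6, a_5]ᵀ = B^5·[a_1, a_0]ᵀ.
B^5 = [[−5, 2], [−1, −6]], giving [a_6, a_5]ᵀ = [[6], [14]].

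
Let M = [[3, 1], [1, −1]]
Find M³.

M² = [[10, 2], [2, 2]]
M³ = [[32, 8], [8, 0]]

[[32, 8], [8, 0]]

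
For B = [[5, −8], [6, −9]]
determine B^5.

tr B = −4 and det B = 3, so the characteristic polynomial is λ² − (−4)λ + (3) with roots −1 and −3.
Eigenvectors give P = [[4, 1], [3, 1]] with P⁻¹ = [[1, −1], [−3, 4]], and B = P·diag(−1, −3)·P⁻¹.
Then B^5 = P·diag(−1, −243)·P⁻¹ = [[−4, −243], [−3, −243]] · [[1, −1], [−3, 4]] = [[725, −968], [726, −969]].

[[725, −968], [726, −969]]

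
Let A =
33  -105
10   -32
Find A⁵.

tr A = 1 and det A = -6, so the characteristic polynomial is λ² − (1)λ + (-6) with roots -2 and 3.
Eigenvectors give P = [[3, 7], [1, 2]] with P⁻¹ = [[-2, 7], [1, -3]], and A = P·diag(-2, 3)·P⁻¹.
Then A⁵ = P·diag(-32, 243)·P⁻¹ = [[-96, 1701], [-32, 486]] · [[-2, 7], [1, -3]] = [[1893, -5775], [550, -1682]].

[[1893, -5775], [550, -1682]]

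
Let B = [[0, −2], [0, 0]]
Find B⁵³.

[[0, 0], [0, 0]]

B is strictly triangular, hence nilpotent: B² = 0, so B⁵³ = 0.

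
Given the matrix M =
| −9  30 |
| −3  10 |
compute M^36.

M² = M (a projection; rank 1, trace 1), so M^36 = M.

[[−9, 30], [−3, 10]]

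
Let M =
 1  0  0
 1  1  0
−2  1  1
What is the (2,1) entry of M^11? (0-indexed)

M = I + N where N = [[0, 0, 0], [1, 0, 0], [−2, 1, 0]] is strictly lower-triangular, so N^3 = 0.
(I + N)^11 = I + 11·N + 55·N^2 = [[1, 0, 0], [11, 1, 0], [33, 11, 1]].

11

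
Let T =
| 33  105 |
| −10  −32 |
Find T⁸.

tr T = 1 and det T = −6, so the characteristic polynomial is λ² − (1)λ + (−6) with roots 3 and −2.
Eigenvectors give P = [[7, −3], [−2, 1]] with P⁻¹ = [[1, 3], [2, 7]], and T = P·diag(3, −2)·P⁻¹.
Then T⁸ = P·diag(6561, 256)·P⁻¹ = [[45927, −768], [−13122, 256]] · [[1, 3], [2, 7]] = [[44391, 132405], [−12610, −37574]].

[[44391, 132405], [−12610, −37574]]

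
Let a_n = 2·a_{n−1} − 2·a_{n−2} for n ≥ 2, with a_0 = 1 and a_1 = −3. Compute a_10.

With companion matrix B = [[2, −2], [1, 0]], [a_n, a_{n−1}]ᵀ = B·[a_{n−1}, a_{n−2}]ᵀ, so [a_10, a_9]ᵀ = B⁹·[a_1, a_0]ᵀ.
B⁹ = [[32, −32], [16, 0]], giving [a_10, a_9]ᵀ = [[−128], [−48]].

−128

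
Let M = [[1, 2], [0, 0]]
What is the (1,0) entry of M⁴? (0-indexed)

0

M² = [[1, 2], [0, 0]]
M³ = [[1, 2], [0, 0]]
M⁴ = [[1, 2], [0, 0]]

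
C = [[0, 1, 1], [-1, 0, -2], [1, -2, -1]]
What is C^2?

[[0, -2, -3], [-2, 3, 1], [1, 3, 6]]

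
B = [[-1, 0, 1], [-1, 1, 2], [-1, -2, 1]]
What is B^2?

[[0, -2, 0], [-2, -3, 3], [2, -4, -4]]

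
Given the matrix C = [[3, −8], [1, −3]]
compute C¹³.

C² = I (check: tr C = 0 and det C = −1), so C¹³ = C since 13 is odd.

[[3, −8], [1, −3]]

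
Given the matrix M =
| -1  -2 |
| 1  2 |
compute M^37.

M² = M (a projection; rank 1, trace 1), so M^37 = M.

[[-1, -2], [1, 2]]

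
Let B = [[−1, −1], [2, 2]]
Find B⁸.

[[−1, −1], [2, 2]]

B² = B (a projection; rank 1, trace 1), so B⁸ = B.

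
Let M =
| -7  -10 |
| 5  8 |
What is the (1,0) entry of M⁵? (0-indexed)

tr M = 1 and det M = -6, so the characteristic polynomial is λ² − (1)λ + (-6) with roots 3 and -2.
Eigenvectors give P = [[-1, -2], [1, 1]] with P⁻¹ = [[1, 2], [-1, -1]], and M = P·diag(3, -2)·P⁻¹.
Then M⁵ = P·diag(243, -32)·P⁻¹ = [[-243, 64], [243, -32]] · [[1, 2], [-1, -1]] = [[-307, -550], [275, 518]].

275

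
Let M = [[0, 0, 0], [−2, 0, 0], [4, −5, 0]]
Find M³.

[[0, 0, 0], [0, 0, 0], [0, 0, 0]]

M is strictly triangular, hence nilpotent: M³ = 0, so M³ = 0.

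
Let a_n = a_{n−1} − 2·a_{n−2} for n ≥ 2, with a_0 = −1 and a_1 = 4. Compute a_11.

With companion matrix C = [[1, −2], [1, 0]], [a_n, a_{n−1}]ᵀ = C·[a_{n−1}, a_{n−2}]ᵀ, so [a_11, a_10]ᵀ = C¹⁰·[a_1, a_0]ᵀ.
C¹⁰ = [[23, 22], [−11, 34]], giving [a_11, a_10]ᵀ = [[70], [−78]].

70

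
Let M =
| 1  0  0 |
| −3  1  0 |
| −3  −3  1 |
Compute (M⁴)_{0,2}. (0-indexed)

M = I + N where N = [[0, 0, 0], [−3, 0, 0], [−3, −3, 0]] is strictly lower-triangular, so N³ = 0.
(I + N)⁴ = I + 4·N + 6·N² = [[1, 0, 0], [−12, 1, 0], [42, −12, 1]].

0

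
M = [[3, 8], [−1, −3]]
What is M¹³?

[[3, 8], [−1, −3]]

M² = I (check: tr M = 0 and det M = −1), so M¹³ = M since 13 is odd.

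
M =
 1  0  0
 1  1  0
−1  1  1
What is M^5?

M = I + N where N = [[0, 0, 0], [1, 0, 0], [−1, 1, 0]] is strictly lower-triangular, so N^3 = 0.
(I + N)^5 = I + 5·N + 10·N^2 = [[1, 0, 0], [5, 1, 0], [5, 5, 1]].

[[1, 0, 0], [5, 1, 0], [5, 5, 1]]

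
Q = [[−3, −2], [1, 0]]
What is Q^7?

[[−255, −254], [127, 126]]

tr Q = −3 and det Q = 2, so the characteristic polynomial is λ² − (−3)λ + (2) with roots −2 and −1.
Eigenvectors give P = [[−2, −1], [1, 1]] with P⁻¹ = [[−1, −1], [1, 2]], and Q = P·diag(−2, −1)·P⁻¹.
Then Q^7 = P·diag(−128, −1)·P⁻¹ = [[256, 1], [−128, −1]] · [[−1, −1], [1, 2]] = [[−255, −254], [127, 126]].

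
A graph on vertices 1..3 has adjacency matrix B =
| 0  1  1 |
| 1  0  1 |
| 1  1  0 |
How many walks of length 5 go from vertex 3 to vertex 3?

The number of length-5 walks from vertex 3 to vertex 3 is entry (3,3) of B⁵, where B is the adjacency matrix.
B² = [[2, 1, 1], [1, 2, 1], [1, 1, 2]]
B³ = [[2, 3, 3], [3, 2, 3], [3, 3, 2]]
B⁴ = [[6, 5, 5], [5, 6, 5], [5, 5, 6]]
B⁵ = [[10, 11, 11], [11, 10, 11], [11, 11, 10]]

10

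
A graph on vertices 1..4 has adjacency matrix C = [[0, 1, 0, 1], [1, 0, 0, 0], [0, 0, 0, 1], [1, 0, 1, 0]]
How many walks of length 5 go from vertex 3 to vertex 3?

0

The number of length-5 walks from vertex 3 to vertex 3 is entry (3,3) of C⁵, where C is the adjacency matrix.
C² = [[2, 0, 1, 0], [0, 1, 0, 1], [1, 0, 1, 0], [0, 1, 0, 2]]
C³ = [[0, 2, 0, 3], [2, 0, 1, 0], [0, 1, 0, 2], [3, 0, 2, 0]]
C⁴ = [[5, 0, 3, 0], [0, 2, 0, 3], [3, 0, 2, 0], [0, 3, 0, 5]]
C⁵ = [[0, 5, 0, 8], [5, 0, 3, 0], [0, 3, 0, 5], [8, 0, 5, 0]]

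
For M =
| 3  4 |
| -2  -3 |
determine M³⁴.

M² = I (check: tr M = 0 and det M = -1), so M³⁴ = I since 34 is even.

[[1, 0], [0, 1]]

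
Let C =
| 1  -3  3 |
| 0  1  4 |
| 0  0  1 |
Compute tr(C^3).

3

C = I + N where N = [[0, -3, 3], [0, 0, 4], [0, 0, 0]] is strictly upper-triangular, so N^3 = 0.
(I + N)^3 = I + 3·N + 3·N^2 = [[1, -9, -27], [0, 1, 12], [0, 0, 1]].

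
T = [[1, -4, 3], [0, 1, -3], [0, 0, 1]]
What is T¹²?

[[1, -48, 828], [0, 1, -36], [0, 0, 1]]

T = I + N where N = [[0, -4, 3], [0, 0, -3], [0, 0, 0]] is strictly upper-triangular, so N³ = 0.
(I + N)¹² = I + 12·N + 66·N² = [[1, -48, 828], [0, 1, -36], [0, 0, 1]].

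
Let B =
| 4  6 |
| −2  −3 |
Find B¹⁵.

[[4, 6], [−2, −3]]

B² = B (a projection; rank 1, trace 1), so B¹⁵ = B.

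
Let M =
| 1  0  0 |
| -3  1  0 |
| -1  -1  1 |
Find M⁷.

M = I + N where N = [[0, 0, 0], [-3, 0, 0], [-1, -1, 0]] is strictly lower-triangular, so N³ = 0.
(I + N)⁷ = I + 7·N + 21·N² = [[1, 0, 0], [-21, 1, 0], [56, -7, 1]].

[[1, 0, 0], [-21, 1, 0], [56, -7, 1]]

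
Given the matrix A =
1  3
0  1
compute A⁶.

A = I + N where N = [[0, 3], [0, 0]] is strictly upper-triangular, so N² = 0.
(I + N)⁶ = I + 6·N = [[1, 18], [0, 1]].

[[1, 18], [0, 1]]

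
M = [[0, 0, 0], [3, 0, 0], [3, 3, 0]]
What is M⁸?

[[0, 0, 0], [0, 0, 0], [0, 0, 0]]

M is strictly triangular, hence nilpotent: M³ = 0, so M⁸ = 0.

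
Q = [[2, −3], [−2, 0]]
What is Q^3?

Q^2 = [[10, −6], [−4, 6]]
Q^3 = [[32, −30], [−20, 12]]

[[32, −30], [−20, 12]]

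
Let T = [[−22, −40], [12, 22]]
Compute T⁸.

tr T = 0 and det T = −4, so the characteristic polynomial is λ² − (0)λ + (−4) with roots −2 and 2.
Eigenvectors give P = [[−2, 5], [1, −3]] with P⁻¹ = [[−3, −5], [−1, −2]], and T = P·diag(−2, 2)·P⁻¹.
Then T⁸ = P·diag(256, 256)·P⁻¹ = [[−512, 1280], [256, −768]] · [[−3, −5], [−1, −2]] = [[256, 0], [0, 256]].

[[256, 0], [0, 256]]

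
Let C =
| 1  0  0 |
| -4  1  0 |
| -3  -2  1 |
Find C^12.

C = I + N where N = [[0, 0, 0], [-4, 0, 0], [-3, -2, 0]] is strictly lower-triangular, so N^3 = 0.
(I + N)^12 = I + 12·N + 66·N^2 = [[1, 0, 0], [-48, 1, 0], [492, -24, 1]].

[[1, 0, 0], [-48, 1, 0], [492, -24, 1]]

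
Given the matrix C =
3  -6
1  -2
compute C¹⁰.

[[3, -6], [1, -2]]

C² = C (a projection; rank 1, trace 1), so C¹⁰ = C.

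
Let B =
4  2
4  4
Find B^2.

[[24, 16], [32, 24]]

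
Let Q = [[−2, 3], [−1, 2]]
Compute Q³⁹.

[[−2, 3], [−1, 2]]

Q² = I (check: tr Q = 0 and det Q = −1), so Q³⁹ = Q since 39 is odd.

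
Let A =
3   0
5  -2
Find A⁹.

[[19683, 0], [20195, -512]]

tr A = 1 and det A = -6, so the characteristic polynomial is λ² − (1)λ + (-6) with roots -2 and 3.
Eigenvectors give P = [[0, -1], [-1, -1]] with P⁻¹ = [[1, -1], [-1, 0]], and A = P·diag(-2, 3)·P⁻¹.
Then A⁹ = P·diag(-512, 19683)·P⁻¹ = [[0, -19683], [512, -19683]] · [[1, -1], [-1, 0]] = [[19683, 0], [20195, -512]].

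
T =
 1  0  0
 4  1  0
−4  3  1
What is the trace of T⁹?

3

T = I + N where N = [[0, 0, 0], [4, 0, 0], [−4, 3, 0]] is strictly lower-triangular, so N³ = 0.
(I + N)⁹ = I + 9·N + 36·N² = [[1, 0, 0], [36, 1, 0], [396, 27, 1]].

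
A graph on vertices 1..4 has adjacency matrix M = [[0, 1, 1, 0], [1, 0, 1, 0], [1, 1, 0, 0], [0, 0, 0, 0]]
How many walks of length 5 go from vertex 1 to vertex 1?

The number of length-5 walks from vertex 1 to vertex 1 is entry (1,1) of M^5, where M is the adjacency matrix.
M^2 = [[2, 1, 1, 0], [1, 2, 1, 0], [1, 1, 2, 0], [0, 0, 0, 0]]
M^3 = [[2, 3, 3, 0], [3, 2, 3, 0], [3, 3, 2, 0], [0, 0, 0, 0]]
M^4 = [[6, 5, 5, 0], [5, 6, 5, 0], [5, 5, 6, 0], [0, 0, 0, 0]]
M^5 = [[10, 11, 11, 0], [11, 10, 11, 0], [11, 11, 10, 0], [0, 0, 0, 0]]

10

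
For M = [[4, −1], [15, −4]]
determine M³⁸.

[[1, 0], [0, 1]]

M² = I (check: tr M = 0 and det M = −1), so M³⁸ = I since 38 is even.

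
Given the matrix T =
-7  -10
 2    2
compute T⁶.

tr T = -5 and det T = 6, so the characteristic polynomial is λ² − (-5)λ + (6) with roots -2 and -3.
Eigenvectors give P = [[2, 5], [-1, -2]] with P⁻¹ = [[-2, -5], [1, 2]], and T = P·diag(-2, -3)·P⁻¹.
Then T⁶ = P·diag(64, 729)·P⁻¹ = [[128, 3645], [-64, -1458]] · [[-2, -5], [1, 2]] = [[3389, 6650], [-1330, -2596]].

[[3389, 6650], [-1330, -2596]]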